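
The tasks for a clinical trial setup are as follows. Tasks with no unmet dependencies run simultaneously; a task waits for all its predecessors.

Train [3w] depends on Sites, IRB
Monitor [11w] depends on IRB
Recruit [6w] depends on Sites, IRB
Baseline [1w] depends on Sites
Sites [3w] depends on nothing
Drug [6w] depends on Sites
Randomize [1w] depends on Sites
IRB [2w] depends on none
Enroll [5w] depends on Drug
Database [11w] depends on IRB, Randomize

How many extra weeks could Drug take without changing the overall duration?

1

Critical path: Sites→Randomize→Database = 3+1+11 = 15, so the finish is 15 weeks.
Longest path through Drug: 14 weeks (earliest finish 9, latest finish 10).
Float = 15 − 14 = 1.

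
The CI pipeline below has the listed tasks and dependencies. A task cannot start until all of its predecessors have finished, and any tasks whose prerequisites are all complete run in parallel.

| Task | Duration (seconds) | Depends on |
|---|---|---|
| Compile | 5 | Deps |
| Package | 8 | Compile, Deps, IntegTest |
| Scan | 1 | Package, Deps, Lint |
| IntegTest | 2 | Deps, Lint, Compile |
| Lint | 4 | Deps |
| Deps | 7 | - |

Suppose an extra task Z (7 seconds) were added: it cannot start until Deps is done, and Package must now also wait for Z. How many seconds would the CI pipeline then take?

23

Originally the CI pipeline takes 23 seconds.
With Z inserted, Package now waits for max(Compile, Deps, IntegTest, Z).
New critical path: Deps→Z→Package→Scan = 7+7+8+1 = 23 ⇒ 23 seconds.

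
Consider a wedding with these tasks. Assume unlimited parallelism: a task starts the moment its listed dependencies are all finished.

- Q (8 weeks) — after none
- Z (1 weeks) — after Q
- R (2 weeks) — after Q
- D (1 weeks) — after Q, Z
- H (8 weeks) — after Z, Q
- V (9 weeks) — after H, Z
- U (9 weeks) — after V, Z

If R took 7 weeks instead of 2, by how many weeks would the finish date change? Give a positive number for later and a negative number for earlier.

0

Critical path before the change: Q→Z→H→V→U = 8+1+8+9+9 = 35 giving 35 weeks.
R is off the critical path — its longest chain is 10 weeks, giving 25 of slack.
That remains the longest chain; total 35 weeks.
Change in finish: 35 − 35 = +0 weeks.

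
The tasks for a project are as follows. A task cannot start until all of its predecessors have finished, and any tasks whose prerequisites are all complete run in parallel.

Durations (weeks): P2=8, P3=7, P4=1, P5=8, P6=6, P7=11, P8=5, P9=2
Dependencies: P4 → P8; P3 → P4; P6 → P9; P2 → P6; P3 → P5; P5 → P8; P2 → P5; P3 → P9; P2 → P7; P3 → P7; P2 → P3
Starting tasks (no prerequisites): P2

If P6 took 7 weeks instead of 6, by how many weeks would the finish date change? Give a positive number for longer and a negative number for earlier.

0

Actual critical path: P2→P3→P5→P8 = 8+7+8+5 = 28 ⇒ 28 weeks.
P6 is off the critical path — its longest chain is 16 weeks, giving 12 of slack.
No other chain overtakes it, so the finish is 28 weeks.
Change in finish: 28 − 28 = +0 weeks.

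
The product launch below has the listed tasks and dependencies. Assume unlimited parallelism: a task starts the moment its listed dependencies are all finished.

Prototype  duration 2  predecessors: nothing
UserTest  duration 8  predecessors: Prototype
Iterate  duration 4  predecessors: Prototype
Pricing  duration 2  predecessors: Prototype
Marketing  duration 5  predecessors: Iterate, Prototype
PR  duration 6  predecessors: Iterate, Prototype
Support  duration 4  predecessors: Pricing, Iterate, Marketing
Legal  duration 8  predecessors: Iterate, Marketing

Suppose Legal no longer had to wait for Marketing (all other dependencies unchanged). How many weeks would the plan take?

15

Before: longest chain Prototype→Iterate→Marketing→Legal = 2+4+5+8 = 19, finish 19.
Without Marketing→Legal, Legal's earliest start moves from 11 to 6.
The longest chain is now Prototype→Iterate→Marketing→Support = 2+4+5+4 = 15, so the plan takes 15 weeks.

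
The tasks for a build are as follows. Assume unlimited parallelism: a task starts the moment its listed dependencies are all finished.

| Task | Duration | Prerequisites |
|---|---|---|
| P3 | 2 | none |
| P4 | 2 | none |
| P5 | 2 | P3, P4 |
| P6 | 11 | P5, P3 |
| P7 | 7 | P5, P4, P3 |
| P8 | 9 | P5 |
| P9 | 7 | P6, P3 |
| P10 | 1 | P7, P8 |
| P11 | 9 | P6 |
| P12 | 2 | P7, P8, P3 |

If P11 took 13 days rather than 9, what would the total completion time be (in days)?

28

Critical path before the change: P3→P5→P6→P11 = 2+2+11+9 = 24 giving 24 days.
Since P11 is critical, the +4 change carries straight to that chain (now 28 days).
No other chain overtakes it, so the finish is 28 days.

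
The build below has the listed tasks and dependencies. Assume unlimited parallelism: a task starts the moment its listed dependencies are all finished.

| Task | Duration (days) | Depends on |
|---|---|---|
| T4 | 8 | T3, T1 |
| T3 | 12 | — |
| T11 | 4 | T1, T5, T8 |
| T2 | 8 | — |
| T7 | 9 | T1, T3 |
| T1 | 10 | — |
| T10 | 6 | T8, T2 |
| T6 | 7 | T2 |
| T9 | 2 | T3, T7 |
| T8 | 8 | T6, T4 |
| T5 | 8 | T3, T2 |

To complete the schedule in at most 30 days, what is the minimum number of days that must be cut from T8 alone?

Current finish: 34 days; target: 30.
T8 is on every critical path, so each day cut from T8 cuts the finish by one (this holds down to a finish of 27).
Need 34 − 30 = 4 days off T8 → T8 becomes 4 days, finish becomes 30.

4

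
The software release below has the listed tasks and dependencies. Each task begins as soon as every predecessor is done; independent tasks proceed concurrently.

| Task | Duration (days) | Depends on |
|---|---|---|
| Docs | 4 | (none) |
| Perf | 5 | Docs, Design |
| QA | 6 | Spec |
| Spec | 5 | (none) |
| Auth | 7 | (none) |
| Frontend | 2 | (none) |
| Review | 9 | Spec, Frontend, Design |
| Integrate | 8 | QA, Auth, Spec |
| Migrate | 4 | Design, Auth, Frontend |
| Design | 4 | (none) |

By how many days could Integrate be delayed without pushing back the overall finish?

0

The longest chain is Spec→QA→Integrate = 5+6+8 = 19; overall finish 19 days.
Integrate finishes as early as 19 and must finish by 19.
So Integrate can slip 19 − 19 = 0 days.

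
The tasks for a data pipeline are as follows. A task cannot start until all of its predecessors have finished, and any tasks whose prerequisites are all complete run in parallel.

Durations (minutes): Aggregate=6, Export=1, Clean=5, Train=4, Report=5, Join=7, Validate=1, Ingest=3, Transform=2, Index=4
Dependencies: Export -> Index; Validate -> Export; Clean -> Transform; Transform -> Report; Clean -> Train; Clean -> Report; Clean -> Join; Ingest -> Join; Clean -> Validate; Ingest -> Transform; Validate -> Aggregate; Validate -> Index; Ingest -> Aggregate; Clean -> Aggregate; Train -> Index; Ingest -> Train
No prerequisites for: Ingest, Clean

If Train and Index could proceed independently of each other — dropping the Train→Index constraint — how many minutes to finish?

12

Before: longest chain Clean→Train→Index = 5+4+4 = 13, finish 13.
Without Train→Index, Index's earliest start moves from 9 to 7.
After: Clean→Validate→Aggregate = 5+1+6 = 12 → 12 minutes.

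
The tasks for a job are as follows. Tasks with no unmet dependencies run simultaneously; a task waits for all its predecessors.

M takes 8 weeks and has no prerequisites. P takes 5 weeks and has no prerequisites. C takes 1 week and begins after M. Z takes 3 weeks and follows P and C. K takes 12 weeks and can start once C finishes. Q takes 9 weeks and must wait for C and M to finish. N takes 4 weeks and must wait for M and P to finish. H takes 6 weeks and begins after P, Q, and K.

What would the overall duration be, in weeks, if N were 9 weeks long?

27

Actual critical path: M→C→K→H = 8+1+12+6 = 27 ⇒ 27 weeks.
N has 15 weeks of float (longest path through it is 12).
The critical path is still M→C→K→H; finish is now 27 weeks.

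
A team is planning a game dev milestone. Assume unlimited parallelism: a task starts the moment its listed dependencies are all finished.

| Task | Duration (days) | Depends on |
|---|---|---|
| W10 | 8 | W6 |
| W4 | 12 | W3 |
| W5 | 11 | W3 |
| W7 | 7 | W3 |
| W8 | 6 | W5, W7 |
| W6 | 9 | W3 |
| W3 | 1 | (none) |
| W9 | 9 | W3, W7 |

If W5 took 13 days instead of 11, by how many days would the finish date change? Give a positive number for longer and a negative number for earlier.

The binding path is W3→W5→W8 = 1+11+6 = 18; finish at 18 days.
W5 is on the critical path; changing it to 13 makes that path 20 days.
No other chain overtakes it, so the finish is 20 days.
Change in finish: 20 − 18 = +2 days.

2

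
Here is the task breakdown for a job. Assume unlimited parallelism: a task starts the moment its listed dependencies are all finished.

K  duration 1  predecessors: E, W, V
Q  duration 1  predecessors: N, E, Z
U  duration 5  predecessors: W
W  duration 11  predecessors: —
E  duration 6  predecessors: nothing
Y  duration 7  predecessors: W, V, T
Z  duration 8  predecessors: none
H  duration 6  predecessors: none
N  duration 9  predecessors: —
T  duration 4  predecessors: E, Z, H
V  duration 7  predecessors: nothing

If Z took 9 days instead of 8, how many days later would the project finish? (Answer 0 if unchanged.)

The binding path is Z→T→Y = 8+4+7 = 19; finish at 19 days.
Z lies on that path, so at 9 days the path becomes 20 days.
No other chain overtakes it, so the finish is 20 days.
Change in finish: 20 − 19 = +1 days.

1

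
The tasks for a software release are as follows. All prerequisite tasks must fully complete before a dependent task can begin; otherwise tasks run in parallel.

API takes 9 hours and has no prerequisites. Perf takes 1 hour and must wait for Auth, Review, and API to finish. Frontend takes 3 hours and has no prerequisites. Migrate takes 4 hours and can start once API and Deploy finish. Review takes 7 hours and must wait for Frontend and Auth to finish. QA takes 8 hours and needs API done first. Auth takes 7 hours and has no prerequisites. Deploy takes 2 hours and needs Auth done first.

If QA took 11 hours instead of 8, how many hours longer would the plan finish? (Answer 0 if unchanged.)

The binding path is API→QA = 9+8 = 17; finish at 17 hours.
Since QA is critical, the +3 change carries straight to that chain (now 20 hours).
That remains the longest chain; total 20 hours.
Change in finish: 20 − 17 = +3 hours.

3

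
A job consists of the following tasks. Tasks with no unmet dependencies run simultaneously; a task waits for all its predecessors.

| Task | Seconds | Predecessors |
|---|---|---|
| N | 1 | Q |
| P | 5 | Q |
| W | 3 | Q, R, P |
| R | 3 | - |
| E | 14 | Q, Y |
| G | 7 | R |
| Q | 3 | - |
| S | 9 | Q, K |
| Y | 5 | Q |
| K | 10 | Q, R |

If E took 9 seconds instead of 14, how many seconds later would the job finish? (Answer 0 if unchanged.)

0

Baseline: Q→Y→E = 3+5+14 = 22 → 22 seconds.
E lies on that path, so at 9 seconds the path becomes 17 seconds.
The binding chain switches to Q→K→S = 3+10+9 = 22; finish 22 seconds.
Change in finish: 22 − 22 = +0 seconds.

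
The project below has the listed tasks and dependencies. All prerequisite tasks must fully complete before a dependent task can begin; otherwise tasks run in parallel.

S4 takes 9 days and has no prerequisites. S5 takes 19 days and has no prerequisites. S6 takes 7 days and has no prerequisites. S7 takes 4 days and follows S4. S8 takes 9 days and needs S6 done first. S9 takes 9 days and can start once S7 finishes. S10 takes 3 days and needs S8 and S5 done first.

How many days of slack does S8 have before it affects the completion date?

3

The longest chain is S4→S7→S9 = 9+4+9 = 22; overall finish 22 days.
S8 finishes as early as 16 and must finish by 19.
Slack of S8 = 10 − 7 = 3 days.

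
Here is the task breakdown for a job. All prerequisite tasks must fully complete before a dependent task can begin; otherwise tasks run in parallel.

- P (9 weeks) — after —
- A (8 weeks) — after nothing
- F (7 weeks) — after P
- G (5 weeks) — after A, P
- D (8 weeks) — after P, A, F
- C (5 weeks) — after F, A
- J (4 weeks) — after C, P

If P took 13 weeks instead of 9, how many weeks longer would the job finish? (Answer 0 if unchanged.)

4

As given, the longest chain is P→F→C→J = 9+7+5+4 = 25, so the finish is 25 weeks.
P lies on that path, so at 13 weeks the path becomes 29 weeks.
That remains the longest chain; total 29 weeks.
Change in finish: 29 − 25 = +4 weeks.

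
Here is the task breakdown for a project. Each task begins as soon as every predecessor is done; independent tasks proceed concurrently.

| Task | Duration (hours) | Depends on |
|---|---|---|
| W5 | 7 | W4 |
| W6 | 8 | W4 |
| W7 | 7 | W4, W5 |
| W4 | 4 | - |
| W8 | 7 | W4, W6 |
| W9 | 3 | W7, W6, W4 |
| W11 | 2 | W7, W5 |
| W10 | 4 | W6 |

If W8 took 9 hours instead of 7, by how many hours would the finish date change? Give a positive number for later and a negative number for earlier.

0

Actual critical path: W4→W5→W7→W9 = 4+7+7+3 = 21 ⇒ 21 hours.
W8 is off the critical path — its longest chain is 19 hours, giving 2 of slack.
That remains the longest chain; total 21 hours.
Change in finish: 21 − 21 = +0 hours.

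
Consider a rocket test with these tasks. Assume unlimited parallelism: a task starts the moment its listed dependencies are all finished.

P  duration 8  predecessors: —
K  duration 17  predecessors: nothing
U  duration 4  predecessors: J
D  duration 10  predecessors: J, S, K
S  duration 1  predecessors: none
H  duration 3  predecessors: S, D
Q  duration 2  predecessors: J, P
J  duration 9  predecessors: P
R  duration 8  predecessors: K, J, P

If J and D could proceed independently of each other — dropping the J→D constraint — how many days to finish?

30

Before: longest chain P→J→D→H = 8+9+10+3 = 30, finish 30.
Dropping J→D doesn't change D's earliest start (17); another predecessor still binds.
New critical path: K→D→H = 17+10+3 = 30 ⇒ 30 days.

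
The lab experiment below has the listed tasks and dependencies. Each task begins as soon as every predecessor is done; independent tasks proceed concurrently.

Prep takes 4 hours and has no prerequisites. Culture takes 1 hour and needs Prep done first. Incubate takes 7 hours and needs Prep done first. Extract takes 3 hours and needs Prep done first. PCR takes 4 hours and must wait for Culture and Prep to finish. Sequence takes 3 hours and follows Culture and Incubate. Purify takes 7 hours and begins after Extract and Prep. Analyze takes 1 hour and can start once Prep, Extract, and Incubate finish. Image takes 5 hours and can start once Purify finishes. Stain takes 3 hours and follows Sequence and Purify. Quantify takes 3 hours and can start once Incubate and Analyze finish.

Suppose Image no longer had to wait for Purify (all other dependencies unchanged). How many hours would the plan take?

With the dependency in place, Prep→Extract→Purify→Image = 4+3+7+5 = 19 sets the finish at 19 hours.
Without Purify→Image, Image's earliest start moves from 14 to 0.
After: Prep→Incubate→Sequence→Stain = 4+7+3+3 = 17 → 17 hours.

17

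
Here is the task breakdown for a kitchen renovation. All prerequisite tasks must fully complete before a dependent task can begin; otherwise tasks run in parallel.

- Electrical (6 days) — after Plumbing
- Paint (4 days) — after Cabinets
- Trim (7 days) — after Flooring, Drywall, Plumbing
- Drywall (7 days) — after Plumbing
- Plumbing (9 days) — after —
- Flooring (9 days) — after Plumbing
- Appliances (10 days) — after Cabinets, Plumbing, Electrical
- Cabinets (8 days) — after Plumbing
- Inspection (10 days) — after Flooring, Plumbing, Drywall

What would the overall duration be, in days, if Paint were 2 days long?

Actual critical path: Plumbing→Flooring→Inspection = 9+9+10 = 28 ⇒ 28 days.
Paint has 7 days of float (longest path through it is 21).
That remains the longest chain; total 28 days.

28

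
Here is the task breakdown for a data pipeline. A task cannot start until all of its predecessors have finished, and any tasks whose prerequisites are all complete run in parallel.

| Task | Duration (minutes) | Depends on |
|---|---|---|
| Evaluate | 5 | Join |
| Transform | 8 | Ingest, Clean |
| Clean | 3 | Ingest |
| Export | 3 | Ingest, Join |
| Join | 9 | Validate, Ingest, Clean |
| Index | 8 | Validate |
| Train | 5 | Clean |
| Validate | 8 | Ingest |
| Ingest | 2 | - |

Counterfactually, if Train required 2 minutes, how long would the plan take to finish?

Critical path before the change: Ingest→Validate→Join→Evaluate = 2+8+9+5 = 24 giving 24 minutes.
Train is off the critical path — its longest chain is 10 minutes, giving 14 of slack.
The critical path is still Ingest→Validate→Join→Evaluate; finish is now 24 minutes.

24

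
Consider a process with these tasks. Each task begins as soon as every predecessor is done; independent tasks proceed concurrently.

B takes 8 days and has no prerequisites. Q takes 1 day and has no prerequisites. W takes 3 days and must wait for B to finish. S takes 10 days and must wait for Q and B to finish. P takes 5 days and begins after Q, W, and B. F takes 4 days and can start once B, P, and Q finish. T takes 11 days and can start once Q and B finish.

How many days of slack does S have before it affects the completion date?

2

The longest chain is B→W→P→F = 8+3+5+4 = 20; overall finish 20 days.
The longest chain containing S totals 18 days.
Slack of S = 10 − 8 = 2 days.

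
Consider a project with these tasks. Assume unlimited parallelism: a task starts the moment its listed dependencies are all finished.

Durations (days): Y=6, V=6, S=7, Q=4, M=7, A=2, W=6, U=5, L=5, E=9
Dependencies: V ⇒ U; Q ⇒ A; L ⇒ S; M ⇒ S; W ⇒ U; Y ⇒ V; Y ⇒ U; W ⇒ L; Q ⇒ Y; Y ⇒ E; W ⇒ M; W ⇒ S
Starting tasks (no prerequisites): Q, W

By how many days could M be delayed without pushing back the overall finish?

1

Critical path: Q→Y→V→U = 4+6+6+5 = 21, so the finish is 21 days.
M finishes as early as 13 and must finish by 14.
Slack of M = 7 − 6 = 1 day.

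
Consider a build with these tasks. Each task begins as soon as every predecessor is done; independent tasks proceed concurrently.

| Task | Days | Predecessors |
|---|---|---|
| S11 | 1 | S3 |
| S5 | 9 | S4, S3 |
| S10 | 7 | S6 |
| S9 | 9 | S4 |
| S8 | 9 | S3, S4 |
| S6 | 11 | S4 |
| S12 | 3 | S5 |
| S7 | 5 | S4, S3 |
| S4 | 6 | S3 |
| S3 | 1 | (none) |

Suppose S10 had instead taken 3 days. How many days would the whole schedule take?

Actual critical path: S3→S4→S6→S10 = 1+6+11+7 = 25 ⇒ 25 days.
Since S10 is critical, the -4 change carries straight to that chain (now 21 days).
No other chain overtakes it, so the finish is 21 days.

21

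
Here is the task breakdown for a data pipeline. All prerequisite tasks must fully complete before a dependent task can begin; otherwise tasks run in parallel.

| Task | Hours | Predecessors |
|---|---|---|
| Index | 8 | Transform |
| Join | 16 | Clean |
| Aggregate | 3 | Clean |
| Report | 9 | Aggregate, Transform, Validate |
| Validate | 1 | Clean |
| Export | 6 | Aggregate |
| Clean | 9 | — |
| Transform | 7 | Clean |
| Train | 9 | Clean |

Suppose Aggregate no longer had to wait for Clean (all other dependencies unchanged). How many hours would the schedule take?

25

Before: longest chain Clean→Join = 9+16 = 25, finish 25.
Without Clean→Aggregate, Aggregate's earliest start moves from 9 to 0.
After: Clean→Join = 9+16 = 25 → 25 hours.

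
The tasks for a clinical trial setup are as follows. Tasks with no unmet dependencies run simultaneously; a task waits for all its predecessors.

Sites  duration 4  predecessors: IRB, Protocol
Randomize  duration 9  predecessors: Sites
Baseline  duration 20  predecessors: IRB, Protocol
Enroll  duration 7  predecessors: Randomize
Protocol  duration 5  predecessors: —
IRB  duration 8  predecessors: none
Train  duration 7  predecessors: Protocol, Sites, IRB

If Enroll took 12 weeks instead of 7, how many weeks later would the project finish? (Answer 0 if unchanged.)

5

Actual critical path: IRB→Sites→Randomize→Enroll = 8+4+9+7 = 28 ⇒ 28 weeks.
Enroll is on the critical path; changing it to 12 makes that path 33 weeks.
No other chain overtakes it, so the finish is 33 weeks.
Change in finish: 33 − 28 = +5 weeks.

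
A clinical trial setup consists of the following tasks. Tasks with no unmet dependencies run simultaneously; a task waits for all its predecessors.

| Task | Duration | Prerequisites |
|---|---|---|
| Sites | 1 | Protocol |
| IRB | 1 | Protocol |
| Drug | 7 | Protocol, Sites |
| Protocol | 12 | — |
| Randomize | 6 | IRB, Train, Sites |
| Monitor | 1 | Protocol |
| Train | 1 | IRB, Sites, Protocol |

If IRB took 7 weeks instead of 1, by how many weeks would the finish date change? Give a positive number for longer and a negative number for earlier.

Critical path before the change: Protocol→IRB→Train→Randomize = 12+1+1+6 = 20 giving 20 weeks.
Since IRB is critical, the +6 change carries straight to that chain (now 26 weeks).
The critical path is still Protocol→IRB→Train→Randomize; finish is now 26 weeks.
Change in finish: 26 − 20 = +6 weeks.

6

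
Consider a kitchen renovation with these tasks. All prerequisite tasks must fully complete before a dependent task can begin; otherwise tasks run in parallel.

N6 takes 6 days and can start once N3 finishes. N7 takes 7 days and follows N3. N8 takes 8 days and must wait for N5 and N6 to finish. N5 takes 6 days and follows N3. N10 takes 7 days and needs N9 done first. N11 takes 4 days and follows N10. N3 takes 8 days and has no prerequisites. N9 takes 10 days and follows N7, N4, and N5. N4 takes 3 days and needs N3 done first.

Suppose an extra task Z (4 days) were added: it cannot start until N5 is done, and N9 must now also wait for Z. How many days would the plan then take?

Originally the plan takes 36 days.
With Z inserted, N9 now waits for max(N7, N4, N5, Z).
New critical path: N3→N5→Z→N9→N10→N11 = 8+6+4+10+7+4 = 39 ⇒ 39 days.

39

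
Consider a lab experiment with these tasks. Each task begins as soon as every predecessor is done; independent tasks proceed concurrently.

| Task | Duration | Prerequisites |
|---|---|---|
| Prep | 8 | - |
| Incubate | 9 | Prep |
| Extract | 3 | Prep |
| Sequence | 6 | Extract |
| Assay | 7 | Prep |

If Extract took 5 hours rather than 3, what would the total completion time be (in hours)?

Baseline: Prep→Extract→Sequence = 8+3+6 = 17 → 17 hours.
Since Extract is critical, the +2 change carries straight to that chain (now 19 hours).
That remains the longest chain; total 19 hours.

19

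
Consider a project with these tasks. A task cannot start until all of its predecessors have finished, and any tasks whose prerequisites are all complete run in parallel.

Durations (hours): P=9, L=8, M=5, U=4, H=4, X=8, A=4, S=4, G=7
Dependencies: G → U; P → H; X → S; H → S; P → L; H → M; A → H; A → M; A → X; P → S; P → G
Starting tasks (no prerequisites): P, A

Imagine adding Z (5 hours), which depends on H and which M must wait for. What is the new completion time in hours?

Originally the project takes 20 hours.
With Z inserted, M now waits for max(H, A, Z).
New critical path: P→H→Z→M = 9+4+5+5 = 23 ⇒ 23 hours.

23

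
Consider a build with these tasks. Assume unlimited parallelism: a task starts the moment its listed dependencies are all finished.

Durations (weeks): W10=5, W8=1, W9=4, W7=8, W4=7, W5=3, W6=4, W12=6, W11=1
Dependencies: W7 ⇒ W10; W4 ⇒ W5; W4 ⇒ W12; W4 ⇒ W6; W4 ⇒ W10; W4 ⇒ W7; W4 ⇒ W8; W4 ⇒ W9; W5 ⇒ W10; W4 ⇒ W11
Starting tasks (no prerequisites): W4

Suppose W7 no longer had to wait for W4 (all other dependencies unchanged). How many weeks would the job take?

With the dependency in place, W4→W7→W10 = 7+8+5 = 20 sets the finish at 20 weeks.
Without W4→W7, W7's earliest start moves from 7 to 0.
After: W4→W5→W10 = 7+3+5 = 15 → 15 weeks.

15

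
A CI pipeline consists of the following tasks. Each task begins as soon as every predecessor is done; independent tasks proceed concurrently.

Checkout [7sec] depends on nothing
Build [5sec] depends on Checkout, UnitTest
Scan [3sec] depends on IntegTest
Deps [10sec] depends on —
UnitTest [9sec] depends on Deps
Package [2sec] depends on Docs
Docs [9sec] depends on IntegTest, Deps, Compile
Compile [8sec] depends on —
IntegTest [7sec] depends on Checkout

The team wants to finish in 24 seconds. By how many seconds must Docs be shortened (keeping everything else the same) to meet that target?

1

Current finish: 25 seconds; target: 24.
Docs is on every critical path, so each second cut from Docs cuts the finish by one (this holds down to a finish of 24).
Need 25 − 24 = 1 second off Docs → Docs becomes 8 seconds, finish becomes 24.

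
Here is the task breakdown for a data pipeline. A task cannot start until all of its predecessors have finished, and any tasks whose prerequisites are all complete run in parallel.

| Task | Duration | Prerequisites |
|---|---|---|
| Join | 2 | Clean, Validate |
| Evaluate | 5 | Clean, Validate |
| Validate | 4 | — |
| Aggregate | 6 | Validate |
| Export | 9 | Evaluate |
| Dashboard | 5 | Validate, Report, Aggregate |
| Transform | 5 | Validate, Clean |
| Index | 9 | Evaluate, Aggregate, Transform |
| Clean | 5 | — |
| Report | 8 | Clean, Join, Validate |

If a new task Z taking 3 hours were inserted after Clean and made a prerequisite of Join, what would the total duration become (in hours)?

Originally the schedule takes 20 hours.
With Z inserted, Join now waits for max(Clean, Validate, Z).
New critical path: Clean→Z→Join→Report→Dashboard = 5+3+2+8+5 = 23 ⇒ 23 hours.

23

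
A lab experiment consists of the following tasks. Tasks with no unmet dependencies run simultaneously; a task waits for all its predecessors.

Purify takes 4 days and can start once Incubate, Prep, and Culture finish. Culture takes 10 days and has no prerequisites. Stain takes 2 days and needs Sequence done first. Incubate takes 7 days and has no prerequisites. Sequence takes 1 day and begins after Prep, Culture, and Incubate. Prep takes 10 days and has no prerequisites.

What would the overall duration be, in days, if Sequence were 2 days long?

Actual critical path: Prep→Purify = 10+4 = 14 ⇒ 14 days.
Sequence is off the critical path — its longest chain is 13 days, giving 1 of slack.
The binding chain switches to Prep→Sequence→Stain = 10+2+2 = 14; finish 14 days.

14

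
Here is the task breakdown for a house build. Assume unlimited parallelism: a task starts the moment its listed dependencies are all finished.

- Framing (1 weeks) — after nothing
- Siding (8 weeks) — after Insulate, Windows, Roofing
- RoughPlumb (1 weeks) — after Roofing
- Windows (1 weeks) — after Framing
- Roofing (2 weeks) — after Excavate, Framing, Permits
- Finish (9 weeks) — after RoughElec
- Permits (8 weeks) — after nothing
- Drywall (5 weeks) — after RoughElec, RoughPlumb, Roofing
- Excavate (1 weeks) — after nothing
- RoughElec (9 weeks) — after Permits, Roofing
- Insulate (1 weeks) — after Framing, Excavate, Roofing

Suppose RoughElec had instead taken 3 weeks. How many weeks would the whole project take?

Actual critical path: Permits→Roofing→RoughElec→Finish = 8+2+9+9 = 28 ⇒ 28 weeks.
RoughElec lies on that path, so at 3 weeks the path becomes 22 weeks.
No other chain overtakes it, so the finish is 22 weeks.

22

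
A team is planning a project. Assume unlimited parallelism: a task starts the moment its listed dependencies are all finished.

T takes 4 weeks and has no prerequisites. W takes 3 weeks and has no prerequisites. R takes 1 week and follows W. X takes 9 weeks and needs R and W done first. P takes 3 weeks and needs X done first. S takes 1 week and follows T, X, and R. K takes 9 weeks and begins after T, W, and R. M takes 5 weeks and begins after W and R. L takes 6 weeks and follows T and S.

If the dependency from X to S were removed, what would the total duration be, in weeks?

16

With the dependency in place, W→R→X→S→L = 3+1+9+1+6 = 20 sets the finish at 20 weeks.
Without X→S, S's earliest start moves from 13 to 4.
After: W→R→X→P = 3+1+9+3 = 16 → 16 weeks.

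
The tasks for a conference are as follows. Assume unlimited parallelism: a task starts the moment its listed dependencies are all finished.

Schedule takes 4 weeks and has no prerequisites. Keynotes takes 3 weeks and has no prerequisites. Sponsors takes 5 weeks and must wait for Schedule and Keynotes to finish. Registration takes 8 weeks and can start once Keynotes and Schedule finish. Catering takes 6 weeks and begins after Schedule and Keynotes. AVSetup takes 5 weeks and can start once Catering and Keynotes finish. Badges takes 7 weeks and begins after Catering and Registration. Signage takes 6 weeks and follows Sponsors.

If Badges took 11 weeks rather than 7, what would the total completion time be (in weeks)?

Baseline: Schedule→Registration→Badges = 4+8+7 = 19 → 19 weeks.
Since Badges is critical, the +4 change carries straight to that chain (now 23 weeks).
No other chain overtakes it, so the finish is 23 weeks.

23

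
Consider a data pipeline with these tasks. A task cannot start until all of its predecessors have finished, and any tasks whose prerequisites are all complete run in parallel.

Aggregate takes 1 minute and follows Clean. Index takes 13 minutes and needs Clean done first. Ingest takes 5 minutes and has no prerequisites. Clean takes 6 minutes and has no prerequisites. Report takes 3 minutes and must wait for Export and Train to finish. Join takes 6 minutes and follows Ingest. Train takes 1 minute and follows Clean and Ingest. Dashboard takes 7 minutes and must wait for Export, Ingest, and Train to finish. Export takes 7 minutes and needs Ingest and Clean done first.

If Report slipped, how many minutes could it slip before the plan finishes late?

Critical path: Clean→Export→Dashboard = 6+7+7 = 20, so the finish is 20 minutes.
Longest path through Report: 16 minutes (earliest finish 16, latest finish 20).
Slack of Report = 17 − 13 = 4 minutes.

4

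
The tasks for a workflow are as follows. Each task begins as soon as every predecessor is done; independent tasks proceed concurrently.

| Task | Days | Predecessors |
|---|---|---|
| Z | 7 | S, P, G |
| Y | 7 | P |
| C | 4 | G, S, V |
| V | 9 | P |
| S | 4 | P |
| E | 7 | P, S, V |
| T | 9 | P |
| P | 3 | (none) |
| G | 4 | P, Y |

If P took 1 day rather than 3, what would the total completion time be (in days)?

19

Actual critical path: P→Y→G→Z = 3+7+4+7 = 21 ⇒ 21 days.
P lies on that path, so at 1 day the path becomes 19 days.
The critical path is still P→Y→G→Z; finish is now 19 days.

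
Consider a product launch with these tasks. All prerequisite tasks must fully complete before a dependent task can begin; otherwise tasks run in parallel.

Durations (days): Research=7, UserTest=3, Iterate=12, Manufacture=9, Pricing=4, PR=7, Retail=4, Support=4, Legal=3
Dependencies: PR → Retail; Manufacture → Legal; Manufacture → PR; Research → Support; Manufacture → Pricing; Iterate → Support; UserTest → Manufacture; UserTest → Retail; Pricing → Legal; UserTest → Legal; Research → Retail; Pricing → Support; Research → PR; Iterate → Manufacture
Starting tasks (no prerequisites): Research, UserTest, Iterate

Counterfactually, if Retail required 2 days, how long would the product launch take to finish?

The binding path is Iterate→Manufacture→PR→Retail = 12+9+7+4 = 32; finish at 32 days.
Retail is on the critical path; changing it to 2 makes that path 30 days.
That remains the longest chain; total 30 days.

30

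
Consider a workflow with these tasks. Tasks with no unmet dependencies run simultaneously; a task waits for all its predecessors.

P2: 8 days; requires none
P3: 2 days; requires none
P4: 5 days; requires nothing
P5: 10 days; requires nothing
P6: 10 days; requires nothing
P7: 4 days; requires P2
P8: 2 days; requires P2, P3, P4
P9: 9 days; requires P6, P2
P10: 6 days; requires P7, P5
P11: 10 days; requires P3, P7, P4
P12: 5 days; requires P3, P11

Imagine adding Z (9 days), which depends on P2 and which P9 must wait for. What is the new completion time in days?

27

Originally the workflow takes 27 days.
With Z inserted, P9 now waits for max(P6, P2, Z).
New critical path: P2→P7→P11→P12 = 8+4+10+5 = 27 ⇒ 27 days.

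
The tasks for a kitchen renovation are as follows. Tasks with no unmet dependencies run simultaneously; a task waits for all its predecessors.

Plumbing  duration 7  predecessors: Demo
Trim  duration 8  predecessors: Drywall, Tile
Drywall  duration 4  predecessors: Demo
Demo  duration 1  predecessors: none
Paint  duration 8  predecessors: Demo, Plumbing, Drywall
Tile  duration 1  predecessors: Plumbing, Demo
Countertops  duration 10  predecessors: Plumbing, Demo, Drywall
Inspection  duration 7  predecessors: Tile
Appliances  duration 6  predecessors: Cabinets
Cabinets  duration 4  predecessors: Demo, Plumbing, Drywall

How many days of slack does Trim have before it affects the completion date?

1

Demo→Plumbing→Cabinets→Appliances = 1+7+4+6 = 18 sets the makespan at 18 days.
Longest path through Trim: 17 days (earliest finish 17, latest finish 18).
Slack of Trim = 10 − 9 = 1 day.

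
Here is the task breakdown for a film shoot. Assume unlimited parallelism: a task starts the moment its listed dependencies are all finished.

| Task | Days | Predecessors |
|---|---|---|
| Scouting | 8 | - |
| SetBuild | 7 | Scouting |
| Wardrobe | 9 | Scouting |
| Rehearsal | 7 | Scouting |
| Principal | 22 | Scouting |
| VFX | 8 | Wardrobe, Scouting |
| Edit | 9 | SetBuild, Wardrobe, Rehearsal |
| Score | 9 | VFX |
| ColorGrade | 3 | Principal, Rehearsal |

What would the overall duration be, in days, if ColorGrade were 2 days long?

Actual critical path: Scouting→Wardrobe→VFX→Score = 8+9+8+9 = 34 ⇒ 34 days.
The longest path through ColorGrade is only 33 days, so ColorGrade has float 1.
No other chain overtakes it, so the finish is 34 days.

34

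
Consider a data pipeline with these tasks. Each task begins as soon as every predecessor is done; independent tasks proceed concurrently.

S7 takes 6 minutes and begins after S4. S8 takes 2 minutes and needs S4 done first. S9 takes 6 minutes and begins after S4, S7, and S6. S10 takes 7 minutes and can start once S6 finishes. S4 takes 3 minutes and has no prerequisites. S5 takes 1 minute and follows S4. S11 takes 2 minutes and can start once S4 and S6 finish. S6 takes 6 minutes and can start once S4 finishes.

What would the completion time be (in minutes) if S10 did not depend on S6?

15

Before: longest chain S4→S6→S10 = 3+6+7 = 16, finish 16.
Without S6→S10, S10's earliest start moves from 9 to 0.
New critical path: S4→S6→S9 = 3+6+6 = 15 ⇒ 15 minutes.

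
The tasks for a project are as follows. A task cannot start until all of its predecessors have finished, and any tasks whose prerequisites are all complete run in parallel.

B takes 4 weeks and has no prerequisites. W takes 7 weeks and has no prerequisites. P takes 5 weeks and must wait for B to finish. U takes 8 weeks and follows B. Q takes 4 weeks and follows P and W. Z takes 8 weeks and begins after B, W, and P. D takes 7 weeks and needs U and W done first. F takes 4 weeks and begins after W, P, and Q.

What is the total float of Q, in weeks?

B→U→D = 4+8+7 = 19 sets the makespan at 19 weeks.
The longest chain containing Q totals 17 weeks.
Slack of Q = 11 − 9 = 2 weeks.

2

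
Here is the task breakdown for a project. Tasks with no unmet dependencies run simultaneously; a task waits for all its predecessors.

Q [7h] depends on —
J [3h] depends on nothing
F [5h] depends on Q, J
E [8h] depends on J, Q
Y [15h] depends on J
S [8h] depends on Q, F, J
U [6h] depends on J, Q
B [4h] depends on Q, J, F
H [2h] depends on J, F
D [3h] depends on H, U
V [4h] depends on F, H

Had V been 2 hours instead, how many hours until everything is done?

As given, the longest chain is Q→F→S = 7+5+8 = 20, so the finish is 20 hours.
The longest path through V is only 18 hours, so V has float 2.
The critical path is still Q→F→S; finish is now 20 hours.

20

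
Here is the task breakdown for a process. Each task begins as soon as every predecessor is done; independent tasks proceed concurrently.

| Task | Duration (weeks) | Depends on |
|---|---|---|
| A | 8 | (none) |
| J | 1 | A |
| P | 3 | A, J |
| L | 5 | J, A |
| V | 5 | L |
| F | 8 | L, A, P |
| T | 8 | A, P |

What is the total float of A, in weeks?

0

A→J→L→F = 8+1+5+8 = 22 sets the makespan at 22 weeks.
A finishes as early as 8 and must finish by 8.
Slack of A = 0 − 0 = 0 weeks.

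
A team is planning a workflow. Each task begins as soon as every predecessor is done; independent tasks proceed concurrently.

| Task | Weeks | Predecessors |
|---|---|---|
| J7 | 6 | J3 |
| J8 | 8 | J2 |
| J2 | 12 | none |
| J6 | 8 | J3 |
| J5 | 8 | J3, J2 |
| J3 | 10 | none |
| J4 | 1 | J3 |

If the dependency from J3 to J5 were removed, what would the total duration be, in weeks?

Before: longest chain J2→J5 = 12+8 = 20, finish 20.
Dropping J3→J5 doesn't change J5's earliest start (12); another predecessor still binds.
New critical path: J2→J5 = 12+8 = 20 ⇒ 20 weeks.

20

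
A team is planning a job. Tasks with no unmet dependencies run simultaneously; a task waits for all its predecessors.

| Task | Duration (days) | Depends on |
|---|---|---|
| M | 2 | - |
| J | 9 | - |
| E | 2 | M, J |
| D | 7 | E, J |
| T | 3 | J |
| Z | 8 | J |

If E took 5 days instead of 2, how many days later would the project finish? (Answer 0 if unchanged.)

3

The binding path is J→E→D = 9+2+7 = 18; finish at 18 days.
Since E is critical, the +3 change carries straight to that chain (now 21 days).
No other chain overtakes it, so the finish is 21 days.
Change in finish: 21 − 18 = +3 days.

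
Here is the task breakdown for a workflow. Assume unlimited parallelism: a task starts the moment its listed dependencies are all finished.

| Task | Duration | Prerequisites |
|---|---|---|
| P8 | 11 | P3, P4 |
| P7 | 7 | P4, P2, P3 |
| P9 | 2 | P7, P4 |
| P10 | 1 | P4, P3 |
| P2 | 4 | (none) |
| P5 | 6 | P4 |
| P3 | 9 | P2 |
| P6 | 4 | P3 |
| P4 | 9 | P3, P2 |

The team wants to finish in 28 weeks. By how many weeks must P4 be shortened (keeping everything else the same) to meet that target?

5

Current finish: 33 weeks; target: 28.
P4 is on every critical path, so each week cut from P4 cuts the finish by one (this holds down to a finish of 25).
Need 33 − 28 = 5 weeks off P4 → P4 becomes 4 weeks, finish becomes 28.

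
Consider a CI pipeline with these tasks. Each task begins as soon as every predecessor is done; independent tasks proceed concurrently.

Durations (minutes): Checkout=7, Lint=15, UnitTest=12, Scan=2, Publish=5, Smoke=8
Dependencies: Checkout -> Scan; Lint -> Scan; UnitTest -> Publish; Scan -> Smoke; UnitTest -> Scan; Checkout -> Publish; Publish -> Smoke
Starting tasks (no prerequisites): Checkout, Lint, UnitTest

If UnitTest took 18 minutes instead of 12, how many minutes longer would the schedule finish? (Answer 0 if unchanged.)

6

The binding path is UnitTest→Publish→Smoke = 12+5+8 = 25; finish at 25 minutes.
UnitTest lies on that path, so at 18 minutes the path becomes 31 minutes.
The critical path is still UnitTest→Publish→Smoke; finish is now 31 minutes.
Change in finish: 31 − 25 = +6 minutes.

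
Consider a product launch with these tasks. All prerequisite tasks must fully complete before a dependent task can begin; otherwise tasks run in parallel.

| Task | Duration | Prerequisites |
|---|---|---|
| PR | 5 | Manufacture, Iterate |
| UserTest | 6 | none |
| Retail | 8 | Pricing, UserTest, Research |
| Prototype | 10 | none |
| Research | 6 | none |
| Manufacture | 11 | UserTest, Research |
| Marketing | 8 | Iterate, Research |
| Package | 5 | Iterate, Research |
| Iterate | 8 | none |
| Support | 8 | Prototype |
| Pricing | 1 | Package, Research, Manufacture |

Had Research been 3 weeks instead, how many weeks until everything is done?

Critical path before the change: Research→Manufacture→Pricing→Retail = 6+11+1+8 = 26 giving 26 weeks.
Research lies on that path, so at 3 weeks the path becomes 23 weeks.
Now UserTest→Manufacture→Pricing→Retail = 6+11+1+8 = 26 is longest, so the finish becomes 26 weeks.

26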